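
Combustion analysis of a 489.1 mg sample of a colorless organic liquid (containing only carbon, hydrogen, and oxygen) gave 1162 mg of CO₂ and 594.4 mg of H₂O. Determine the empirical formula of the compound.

mol C = 1.162 g CO₂ ÷ 44.009 g/mol = 0.026404 mol
mol H = 2 × 0.5944 g H₂O ÷ 18.015 g/mol = 0.065989 mol
mass O = 0.4891 − (0.31713 + 0.066517) = 0.10545 g → mol O = 0.10545 ÷ 15.999 = 0.0065909 mol
Divide by the smallest (0.0065909 mol): C 4.006, H 10.012, O 1.000

C4H10O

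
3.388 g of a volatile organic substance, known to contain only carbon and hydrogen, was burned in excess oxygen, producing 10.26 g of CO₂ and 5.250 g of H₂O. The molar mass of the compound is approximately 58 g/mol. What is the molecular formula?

C4H10

mol C = 10.26 g CO₂ ÷ 44.009 g/mol = 0.23313 mol
mol H = 2 × 5.250 g H₂O ÷ 18.015 g/mol = 0.58285 mol
Divide by the smallest (0.23313 mol): C 1.000, H 2.500
Multiplying each by 2 gives whole numbers: C 2.00, H 5.00
Empirical formula: C2H5
Empirical-formula mass = 29.06 g/mol; 58 ÷ 29.06 ≈ 2, so the molecular formula is C4H10.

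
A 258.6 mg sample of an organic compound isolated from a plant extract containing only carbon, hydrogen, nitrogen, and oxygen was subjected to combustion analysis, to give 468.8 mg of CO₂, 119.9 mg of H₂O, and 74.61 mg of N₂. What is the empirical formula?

mol C = 0.4688 g CO₂ ÷ 44.009 g/mol = 0.010652 mol
mol H = 2 × 0.1199 g H₂O ÷ 18.015 g/mol = 0.013311 mol
mol N = 2 × 0.07461 g N₂ ÷ 28.014 g/mol = 0.0053266 mol
mass O = 0.2586 − (0.12795 + 0.013418 + 0.074610) = 0.042627 g → mol O = 0.042627 ÷ 15.999 = 0.0026643 mol
Divide by the smallest (0.0026643 mol): C 3.998, H 4.996, N 1.999, O 1.000

C4H5N2O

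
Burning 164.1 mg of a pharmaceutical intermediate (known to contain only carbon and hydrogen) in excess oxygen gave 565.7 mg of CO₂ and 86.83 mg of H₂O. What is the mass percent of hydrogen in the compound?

mol C = 0.5657 g CO₂ ÷ 44.009 g/mol = 0.012854 mol
mol H = 2 × 0.08683 g H₂O ÷ 18.015 g/mol = 0.0096397 mol
mass % H = 0.0097169 g ÷ 0.1641 g × 100%

5.92%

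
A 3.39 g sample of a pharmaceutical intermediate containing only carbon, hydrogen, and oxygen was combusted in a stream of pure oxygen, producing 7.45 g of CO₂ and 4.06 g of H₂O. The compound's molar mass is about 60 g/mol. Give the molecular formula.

C3H8O

mol C = 7.45 g CO₂ ÷ 44.009 g/mol = 0.1693 mol
mol H = 2 × 4.06 g H₂O ÷ 18.015 g/mol = 0.4507 mol
mass O = 3.39 − (2.033 + 0.4543) = 0.9024 g → mol O = 0.9024 ÷ 15.999 = 0.05640 mol
Divide by the smallest (0.05640 mol): C 3.001, H 7.991, O 1.000
Empirical formula: C3H8O
Empirical-formula mass = 60.10 g/mol; 60 ÷ 60.10 ≈ 1, so the molecular formula is C3H8O.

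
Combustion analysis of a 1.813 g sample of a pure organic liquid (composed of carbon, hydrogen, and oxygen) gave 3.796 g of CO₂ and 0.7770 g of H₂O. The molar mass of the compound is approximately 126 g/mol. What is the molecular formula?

C6H6O3

mol C = 3.796 g CO₂ ÷ 44.009 g/mol = 0.086255 mol
mol H = 2 × 0.7770 g H₂O ÷ 18.015 g/mol = 0.086261 mol
mass O = 1.813 − (1.0360 + 0.086952) = 0.69004 g → mol O = 0.69004 ÷ 15.999 = 0.043130 mol
Divide by the smallest (0.043130 mol): C 2.000, H 2.000, O 1.000
Empirical formula: C2H2O
Empirical-formula mass = 42.04 g/mol; 126 ÷ 42.04 ≈ 3, so the molecular formula is C6H6O3.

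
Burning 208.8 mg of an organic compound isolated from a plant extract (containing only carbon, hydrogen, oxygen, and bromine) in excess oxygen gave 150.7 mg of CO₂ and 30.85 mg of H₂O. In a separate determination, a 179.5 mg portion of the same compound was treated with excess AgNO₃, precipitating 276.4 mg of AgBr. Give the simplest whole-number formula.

mol C = 0.1507 g CO₂ ÷ 44.009 g/mol = 0.0034243 mol
mol H = 2 × 0.03085 g H₂O ÷ 18.015 g/mol = 0.0034249 mol
From the AgBr data: mol Br per gram of compound = (0.2764 ÷ 187.772) ÷ 0.1795 = 0.0082005 mol/g, so in the 0.2088 g combustion sample mol Br = 0.0017123 mol
mass O = 0.2088 − (0.041129 + 0.0034523 + 0.13682) = 0.027401 g → mol O = 0.027401 ÷ 15.999 = 0.0017127 mol
Divide by the smallest (0.0017123 mol): C 2.000, H 2.000, Br 1.000, O 1.000

C2H2BrO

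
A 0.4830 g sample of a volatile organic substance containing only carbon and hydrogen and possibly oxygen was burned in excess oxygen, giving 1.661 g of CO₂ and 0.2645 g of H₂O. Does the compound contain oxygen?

no

mol C = 1.661 g CO₂ ÷ 44.009 g/mol = 0.037742 mol
mol H = 2 × 0.2645 g H₂O ÷ 18.015 g/mol = 0.029364 mol
C and H together account for 0.48292 g — essentially the entire 0.4830 g sample — so the compound contains no oxygen.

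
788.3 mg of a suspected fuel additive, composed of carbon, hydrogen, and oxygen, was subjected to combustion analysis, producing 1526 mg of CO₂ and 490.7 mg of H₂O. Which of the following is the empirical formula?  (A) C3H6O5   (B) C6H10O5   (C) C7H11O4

mol C = 1.526 g CO₂ ÷ 44.009 g/mol = 0.034675 mol
mol H = 2 × 0.4907 g H₂O ÷ 18.015 g/mol = 0.054477 mol
mass O = 0.7883 − (0.41648 + 0.054913) = 0.31691 g → mol O = 0.31691 ÷ 15.999 = 0.019808 mol
Divide by the smallest (0.019808 mol): C 1.751, H 2.750, O 1.000
Multiplying each by 4 gives whole numbers: C 7.00, H 11.00, O 4.00

(C) C7H11O4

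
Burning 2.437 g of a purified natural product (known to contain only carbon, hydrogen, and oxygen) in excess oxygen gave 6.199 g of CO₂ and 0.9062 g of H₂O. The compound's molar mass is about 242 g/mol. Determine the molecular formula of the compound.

mol C = 6.199 g CO₂ ÷ 44.009 g/mol = 0.14086 mol
mol H = 2 × 0.9062 g H₂O ÷ 18.015 g/mol = 0.10061 mol
mass O = 2.437 − (1.6918 + 0.10141) = 0.64375 g → mol O = 0.64375 ÷ 15.999 = 0.040237 mol
Divide by the smallest (0.040237 mol): C 3.501, H 2.500, O 1.000
Multiplying each by 2 gives whole numbers: C 7.00, H 5.00, O 2.00
Empirical formula: C7H5O2
Empirical-formula mass = 121.11 g/mol; 242 ÷ 121.11 ≈ 2, so the molecular formula is C14H10O4.

C14H10O4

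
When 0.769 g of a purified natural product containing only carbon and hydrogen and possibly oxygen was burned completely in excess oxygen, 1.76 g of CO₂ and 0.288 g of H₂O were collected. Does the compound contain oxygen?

yes

mol C = 1.76 g CO₂ ÷ 44.009 g/mol = 0.03999 mol
mol H = 2 × 0.288 g H₂O ÷ 18.015 g/mol = 0.03197 mol
C and H account for only 0.5126 g of the 0.769 g sample; the remaining 0.2564 g must be oxygen.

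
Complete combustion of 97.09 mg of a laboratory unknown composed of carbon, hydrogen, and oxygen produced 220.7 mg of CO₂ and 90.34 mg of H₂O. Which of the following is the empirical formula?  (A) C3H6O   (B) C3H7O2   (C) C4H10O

(A) C3H6O

mol C = 0.2207 g CO₂ ÷ 44.009 g/mol = 0.0050149 mol
mol H = 2 × 0.09034 g H₂O ÷ 18.015 g/mol = 0.010029 mol
mass O = 0.09709 − (0.060234 + 0.010110) = 0.026747 g → mol O = 0.026747 ÷ 15.999 = 0.0016718 mol
Divide by the smallest (0.0016718 mol): C 3.000, H 5.999, O 1.000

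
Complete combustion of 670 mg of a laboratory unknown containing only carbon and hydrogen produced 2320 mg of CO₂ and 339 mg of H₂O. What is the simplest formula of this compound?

C7H5

mol C = 2.32 g CO₂ ÷ 44.009 g/mol = 0.05272 mol
mol H = 2 × 0.339 g H₂O ÷ 18.015 g/mol = 0.03764 mol
Divide by the smallest (0.03764 mol): C 1.401, H 1.000
Multiplying each by 5 gives whole numbers: C 7.00, H 5.00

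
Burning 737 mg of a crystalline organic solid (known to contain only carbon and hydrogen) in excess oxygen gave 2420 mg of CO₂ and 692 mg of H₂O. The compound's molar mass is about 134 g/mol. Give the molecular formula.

C10H14

mol C = 2.42 g CO₂ ÷ 44.009 g/mol = 0.05499 mol
mol H = 2 × 0.692 g H₂O ÷ 18.015 g/mol = 0.07682 mol
Divide by the smallest (0.05499 mol): C 1.000, H 1.397
Multiplying each by 5 gives whole numbers: C 5.00, H 6.99
Empirical formula: C5H7
Empirical-formula mass = 67.11 g/mol; 134 ÷ 67.11 ≈ 2, so the molecular formula is C10H14.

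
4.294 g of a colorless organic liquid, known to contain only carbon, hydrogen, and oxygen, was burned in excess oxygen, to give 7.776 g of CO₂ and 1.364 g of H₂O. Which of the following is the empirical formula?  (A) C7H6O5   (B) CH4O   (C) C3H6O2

mol C = 7.776 g CO₂ ÷ 44.009 g/mol = 0.17669 mol
mol H = 2 × 1.364 g H₂O ÷ 18.015 g/mol = 0.15143 mol
mass O = 4.294 − (2.1222 + 0.15264) = 2.0191 g → mol O = 2.0191 ÷ 15.999 = 0.12620 mol
Divide by the smallest (0.12620 mol): C 1.400, H 1.200, O 1.000
Multiplying each by 5 gives whole numbers: C 7.00, H 6.00, O 5.00

(A) C7H6O5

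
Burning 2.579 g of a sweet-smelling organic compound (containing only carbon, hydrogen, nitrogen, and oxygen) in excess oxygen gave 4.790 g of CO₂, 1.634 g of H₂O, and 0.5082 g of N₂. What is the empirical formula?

C3H5NO

mol C = 4.790 g CO₂ ÷ 44.009 g/mol = 0.10884 mol
mol H = 2 × 1.634 g H₂O ÷ 18.015 g/mol = 0.18140 mol
mol N = 2 × 0.5082 g N₂ ÷ 28.014 g/mol = 0.036282 mol
mass O = 2.579 − (1.3073 + 0.18286 + 0.50820) = 0.58065 g → mol O = 0.58065 ÷ 15.999 = 0.036293 mol
Divide by the smallest (0.036282 mol): C 3.000, H 5.000, N 1.000, O 1.000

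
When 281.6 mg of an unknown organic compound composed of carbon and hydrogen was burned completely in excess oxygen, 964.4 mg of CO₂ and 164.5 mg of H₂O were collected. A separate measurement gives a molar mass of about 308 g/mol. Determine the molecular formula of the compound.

mol C = 0.9644 g CO₂ ÷ 44.009 g/mol = 0.021914 mol
mol H = 2 × 0.1645 g H₂O ÷ 18.015 g/mol = 0.018263 mol
Divide by the smallest (0.018263 mol): C 1.200, H 1.000
Multiplying each by 5 gives whole numbers: C 6.00, H 5.00
Empirical formula: C6H5
Empirical-formula mass = 77.11 g/mol; 308 ÷ 77.11 ≈ 4, so the molecular formula is C24H20.

C24H20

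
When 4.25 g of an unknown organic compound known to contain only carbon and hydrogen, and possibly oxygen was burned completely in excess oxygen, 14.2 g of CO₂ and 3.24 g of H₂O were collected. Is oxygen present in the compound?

no

mol C = 14.2 g CO₂ ÷ 44.009 g/mol = 0.3227 mol
mol H = 2 × 3.24 g H₂O ÷ 18.015 g/mol = 0.3597 mol
C and H together account for 4.238 g — essentially the entire 4.25 g sample — so the compound contains no oxygen.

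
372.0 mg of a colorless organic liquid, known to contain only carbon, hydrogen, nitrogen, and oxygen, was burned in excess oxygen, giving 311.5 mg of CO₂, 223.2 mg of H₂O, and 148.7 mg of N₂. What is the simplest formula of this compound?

mol C = 0.3115 g CO₂ ÷ 44.009 g/mol = 0.0070781 mol
mol H = 2 × 0.2232 g H₂O ÷ 18.015 g/mol = 0.024779 mol
mol N = 2 × 0.1487 g N₂ ÷ 28.014 g/mol = 0.010616 mol
mass O = 0.3720 − (0.085015 + 0.024978 + 0.14870) = 0.11331 g → mol O = 0.11331 ÷ 15.999 = 0.0070822 mol
Divide by the smallest (0.0070781 mol): C 1.000, H 3.501, N 1.500, O 1.001
Multiplying each by 2 gives whole numbers: C 2.00, H 7.00, N 3.00, O 2.00

C2H7N3O2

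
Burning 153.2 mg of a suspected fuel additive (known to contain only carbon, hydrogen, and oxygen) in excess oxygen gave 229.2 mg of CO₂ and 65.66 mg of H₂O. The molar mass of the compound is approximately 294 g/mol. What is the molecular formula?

C10H14O10

mol C = 0.2292 g CO₂ ÷ 44.009 g/mol = 0.0052080 mol
mol H = 2 × 0.06566 g H₂O ÷ 18.015 g/mol = 0.0072895 mol
mass O = 0.1532 − (0.062554 + 0.0073478) = 0.083299 g → mol O = 0.083299 ÷ 15.999 = 0.0052065 mol
Divide by the smallest (0.0052065 mol): C 1.000, H 1.400, O 1.000
Multiplying each by 5 gives whole numbers: C 5.00, H 7.00, O 5.00
Empirical formula: C5H7O5
Empirical-formula mass = 147.11 g/mol; 294 ÷ 147.11 ≈ 2, so the molecular formula is C10H14O10.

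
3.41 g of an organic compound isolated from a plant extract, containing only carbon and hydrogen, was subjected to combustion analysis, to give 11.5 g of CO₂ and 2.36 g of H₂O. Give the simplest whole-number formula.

CH

mol C = 11.5 g CO₂ ÷ 44.009 g/mol = 0.2613 mol
mol H = 2 × 2.36 g H₂O ÷ 18.015 g/mol = 0.2620 mol
Divide by the smallest (0.2613 mol): C 1.000, H 1.003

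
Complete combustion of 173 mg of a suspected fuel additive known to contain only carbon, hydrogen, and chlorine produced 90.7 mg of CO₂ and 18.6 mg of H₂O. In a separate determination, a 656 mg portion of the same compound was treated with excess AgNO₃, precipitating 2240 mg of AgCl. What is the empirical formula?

CHCl2

mol C = 0.0907 g CO₂ ÷ 44.009 g/mol = 0.002061 mol
mol H = 2 × 0.0186 g H₂O ÷ 18.015 g/mol = 0.002065 mol
From the AgCl data: mol Cl per gram of compound = (2.24 ÷ 143.318) ÷ 0.656 = 0.02383 mol/g, so in the 0.173 g combustion sample mol Cl = 0.004122 mol
Divide by the smallest (0.002061 mol): C 1.000, H 1.002, Cl 2.000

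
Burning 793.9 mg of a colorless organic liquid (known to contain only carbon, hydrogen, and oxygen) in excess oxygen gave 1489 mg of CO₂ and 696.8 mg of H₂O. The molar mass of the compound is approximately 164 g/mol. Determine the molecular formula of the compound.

mol C = 1.489 g CO₂ ÷ 44.009 g/mol = 0.033834 mol
mol H = 2 × 0.6968 g H₂O ÷ 18.015 g/mol = 0.077358 mol
mass O = 0.7939 − (0.40638 + 0.077977) = 0.30954 g → mol O = 0.30954 ÷ 15.999 = 0.019348 mol
Divide by the smallest (0.019348 mol): C 1.749, H 3.998, O 1.000
Multiplying each by 4 gives whole numbers: C 6.99, H 15.99, O 4.00
Empirical formula: C7H16O4
Empirical-formula mass = 164.20 g/mol; 164 ÷ 164.20 ≈ 1, so the molecular formula is C7H16O4.

C7H16O4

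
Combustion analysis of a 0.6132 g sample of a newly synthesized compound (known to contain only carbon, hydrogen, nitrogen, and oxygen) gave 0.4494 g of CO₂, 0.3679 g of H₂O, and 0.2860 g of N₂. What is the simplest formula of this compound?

mol C = 0.4494 g CO₂ ÷ 44.009 g/mol = 0.010212 mol
mol H = 2 × 0.3679 g H₂O ÷ 18.015 g/mol = 0.040844 mol
mol N = 2 × 0.2860 g N₂ ÷ 28.014 g/mol = 0.020418 mol
mass O = 0.6132 − (0.12265 + 0.041170 + 0.28600) = 0.16338 g → mol O = 0.16338 ÷ 15.999 = 0.010212 mol
Divide by the smallest (0.010212 mol): C 1.000, H 4.000, N 2.000, O 1.000

CH4N2O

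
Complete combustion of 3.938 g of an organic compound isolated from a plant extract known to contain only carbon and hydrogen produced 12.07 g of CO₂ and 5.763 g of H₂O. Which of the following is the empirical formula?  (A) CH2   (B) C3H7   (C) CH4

(B) C3H7

mol C = 12.07 g CO₂ ÷ 44.009 g/mol = 0.27426 mol
mol H = 2 × 5.763 g H₂O ÷ 18.015 g/mol = 0.63980 mol
Divide by the smallest (0.27426 mol): C 1.000, H 2.333
Multiplying each by 3 gives whole numbers: C 3.00, H 7.00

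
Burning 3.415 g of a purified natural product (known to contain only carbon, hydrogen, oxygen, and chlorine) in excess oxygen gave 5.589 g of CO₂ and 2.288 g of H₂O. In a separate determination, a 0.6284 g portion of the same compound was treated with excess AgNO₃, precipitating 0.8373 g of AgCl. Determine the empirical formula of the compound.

mol C = 5.589 g CO₂ ÷ 44.009 g/mol = 0.12700 mol
mol H = 2 × 2.288 g H₂O ÷ 18.015 g/mol = 0.25401 mol
From the AgCl data: mol Cl per gram of compound = (0.8373 ÷ 143.318) ÷ 0.6284 = 0.0092970 mol/g, so in the 3.415 g combustion sample mol Cl = 0.031749 mol
mass O = 3.415 − (1.5254 + 0.25604 + 1.1255) = 0.50808 g → mol O = 0.50808 ÷ 15.999 = 0.031757 mol
Divide by the smallest (0.031749 mol): C 4.000, H 8.000, Cl 1.000, O 1.000

C4H8ClO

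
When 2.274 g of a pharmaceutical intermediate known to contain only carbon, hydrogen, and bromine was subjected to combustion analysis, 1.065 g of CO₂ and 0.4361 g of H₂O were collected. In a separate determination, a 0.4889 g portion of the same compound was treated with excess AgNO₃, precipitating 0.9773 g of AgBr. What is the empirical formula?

mol C = 1.065 g CO₂ ÷ 44.009 g/mol = 0.024200 mol
mol H = 2 × 0.4361 g H₂O ÷ 18.015 g/mol = 0.048415 mol
From the AgBr data: mol Br per gram of compound = (0.9773 ÷ 187.772) ÷ 0.4889 = 0.010646 mol/g, so in the 2.274 g combustion sample mol Br = 0.024208 mol
Divide by the smallest (0.024200 mol): C 1.000, H 2.001, Br 1.000

CH2Br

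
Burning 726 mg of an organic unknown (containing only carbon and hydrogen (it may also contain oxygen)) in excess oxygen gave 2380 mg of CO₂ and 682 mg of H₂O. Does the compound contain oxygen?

mol C = 2.38 g CO₂ ÷ 44.009 g/mol = 0.05408 mol
mol H = 2 × 0.682 g H₂O ÷ 18.015 g/mol = 0.07571 mol
C and H together account for 0.7259 g — essentially the entire 0.726 g sample — so the compound contains no oxygen.

no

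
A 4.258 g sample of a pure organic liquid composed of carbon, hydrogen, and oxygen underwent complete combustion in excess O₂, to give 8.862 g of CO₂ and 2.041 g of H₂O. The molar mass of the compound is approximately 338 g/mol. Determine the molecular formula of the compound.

mol C = 8.862 g CO₂ ÷ 44.009 g/mol = 0.20137 mol
mol H = 2 × 2.041 g H₂O ÷ 18.015 g/mol = 0.22659 mol
mass O = 4.258 − (2.4186 + 0.22840) = 1.6110 g → mol O = 1.6110 ÷ 15.999 = 0.10069 mol
Divide by the smallest (0.10069 mol): C 2.000, H 2.250, O 1.000
Multiplying each by 4 gives whole numbers: C 8.00, H 9.00, O 4.00
Empirical formula: C8H9O4
Empirical-formula mass = 169.16 g/mol; 338 ÷ 169.16 ≈ 2, so the molecular formula is C16H18O8.

C16H18O8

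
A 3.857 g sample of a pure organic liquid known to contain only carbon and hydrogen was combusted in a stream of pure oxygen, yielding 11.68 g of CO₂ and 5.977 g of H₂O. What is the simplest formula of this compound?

mol C = 11.68 g CO₂ ÷ 44.009 g/mol = 0.26540 mol
mol H = 2 × 5.977 g H₂O ÷ 18.015 g/mol = 0.66356 mol
Divide by the smallest (0.26540 mol): C 1.000, H 2.500
Multiplying each by 2 gives whole numbers: C 2.00, H 5.00

C2H5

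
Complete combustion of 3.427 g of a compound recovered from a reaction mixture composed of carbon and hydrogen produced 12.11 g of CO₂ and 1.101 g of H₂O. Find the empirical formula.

C9H4

mol C = 12.11 g CO₂ ÷ 44.009 g/mol = 0.27517 mol
mol H = 2 × 1.101 g H₂O ÷ 18.015 g/mol = 0.12223 mol
Divide by the smallest (0.12223 mol): C 2.251, H 1.000
Multiplying each by 4 gives whole numbers: C 9.00, H 4.00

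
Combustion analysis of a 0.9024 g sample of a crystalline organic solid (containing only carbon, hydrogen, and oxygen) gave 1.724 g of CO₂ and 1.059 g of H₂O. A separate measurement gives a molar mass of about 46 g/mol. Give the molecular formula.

C2H6O

mol C = 1.724 g CO₂ ÷ 44.009 g/mol = 0.039174 mol
mol H = 2 × 1.059 g H₂O ÷ 18.015 g/mol = 0.11757 mol
mass O = 0.9024 − (0.47052 + 0.11851) = 0.31337 g → mol O = 0.31337 ÷ 15.999 = 0.019587 mol
Divide by the smallest (0.019587 mol): C 2.000, H 6.002, O 1.000
Empirical formula: C2H6O
Empirical-formula mass = 46.07 g/mol; 46 ÷ 46.07 ≈ 1, so the molecular formula is C2H6O.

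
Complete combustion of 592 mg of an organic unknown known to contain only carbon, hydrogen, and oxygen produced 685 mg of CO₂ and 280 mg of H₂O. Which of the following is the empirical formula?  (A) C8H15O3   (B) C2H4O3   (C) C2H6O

mol C = 0.685 g CO₂ ÷ 44.009 g/mol = 0.01556 mol
mol H = 2 × 0.280 g H₂O ÷ 18.015 g/mol = 0.03109 mol
mass O = 0.592 − (0.1870 + 0.03133) = 0.3737 g → mol O = 0.3737 ÷ 15.999 = 0.02336 mol
Divide by the smallest (0.01556 mol): C 1.000, H 1.997, O 1.501
Multiplying each by 2 gives whole numbers: C 2.00, H 3.99, O 3.00

(B) C2H4O3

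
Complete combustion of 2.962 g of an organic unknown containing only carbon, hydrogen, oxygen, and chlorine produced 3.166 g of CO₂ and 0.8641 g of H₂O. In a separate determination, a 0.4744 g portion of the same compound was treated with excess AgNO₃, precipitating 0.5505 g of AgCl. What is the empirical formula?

C3H4ClO3

mol C = 3.166 g CO₂ ÷ 44.009 g/mol = 0.071940 mol
mol H = 2 × 0.8641 g H₂O ÷ 18.015 g/mol = 0.095931 mol
From the AgCl data: mol Cl per gram of compound = (0.5505 ÷ 143.318) ÷ 0.4744 = 0.0080968 mol/g, so in the 2.962 g combustion sample mol Cl = 0.023983 mol
mass O = 2.962 − (0.86407 + 0.096699 + 0.85018) = 1.1510 g → mol O = 1.1510 ÷ 15.999 = 0.071945 mol
Divide by the smallest (0.023983 mol): C 3.000, H 4.000, Cl 1.000, O 3.000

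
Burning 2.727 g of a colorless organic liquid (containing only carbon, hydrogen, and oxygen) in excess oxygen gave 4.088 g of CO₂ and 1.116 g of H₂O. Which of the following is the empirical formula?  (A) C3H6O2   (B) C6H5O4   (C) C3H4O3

(C) C3H4O3

mol C = 4.088 g CO₂ ÷ 44.009 g/mol = 0.092890 mol
mol H = 2 × 1.116 g H₂O ÷ 18.015 g/mol = 0.12390 mol
mass O = 2.727 − (1.1157 + 0.12489) = 1.4864 g → mol O = 1.4864 ÷ 15.999 = 0.092906 mol
Divide by the smallest (0.092890 mol): C 1.000, H 1.334, O 1.000
Multiplying each by 3 gives whole numbers: C 3.00, H 4.00, O 3.00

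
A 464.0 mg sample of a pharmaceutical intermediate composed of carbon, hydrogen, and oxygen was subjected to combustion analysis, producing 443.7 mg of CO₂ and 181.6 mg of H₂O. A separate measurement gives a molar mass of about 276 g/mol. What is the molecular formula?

C6H12O12

mol C = 0.4437 g CO₂ ÷ 44.009 g/mol = 0.010082 mol
mol H = 2 × 0.1816 g H₂O ÷ 18.015 g/mol = 0.020161 mol
mass O = 0.4640 − (0.12110 + 0.020322) = 0.32258 g → mol O = 0.32258 ÷ 15.999 = 0.020163 mol
Divide by the smallest (0.010082 mol): C 1.000, H 2.000, O 2.000
Empirical formula: CH2O2
Empirical-formula mass = 46.02 g/mol; 276 ÷ 46.02 ≈ 6, so the molecular formula is C6H12O12.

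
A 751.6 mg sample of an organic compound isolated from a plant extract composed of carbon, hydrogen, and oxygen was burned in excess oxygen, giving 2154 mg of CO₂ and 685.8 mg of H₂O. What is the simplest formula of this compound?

mol C = 2.154 g CO₂ ÷ 44.009 g/mol = 0.048945 mol
mol H = 2 × 0.6858 g H₂O ÷ 18.015 g/mol = 0.076137 mol
mass O = 0.7516 − (0.58787 + 0.076746) = 0.086982 g → mol O = 0.086982 ÷ 15.999 = 0.0054367 mol
Divide by the smallest (0.0054367 mol): C 9.003, H 14.004, O 1.000

C9H14O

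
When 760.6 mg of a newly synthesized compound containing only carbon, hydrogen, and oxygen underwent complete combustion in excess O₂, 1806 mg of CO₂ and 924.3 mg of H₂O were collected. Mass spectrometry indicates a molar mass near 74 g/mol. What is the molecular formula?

C4H10O

mol C = 1.806 g CO₂ ÷ 44.009 g/mol = 0.041037 mol
mol H = 2 × 0.9243 g H₂O ÷ 18.015 g/mol = 0.10261 mol
mass O = 0.7606 − (0.49290 + 0.10344) = 0.16427 g → mol O = 0.16427 ÷ 15.999 = 0.010267 mol
Divide by the smallest (0.010267 mol): C 3.997, H 9.994, O 1.000
Empirical formula: C4H10O
Empirical-formula mass = 74.12 g/mol; 74 ÷ 74.12 ≈ 1, so the molecular formula is C4H10O.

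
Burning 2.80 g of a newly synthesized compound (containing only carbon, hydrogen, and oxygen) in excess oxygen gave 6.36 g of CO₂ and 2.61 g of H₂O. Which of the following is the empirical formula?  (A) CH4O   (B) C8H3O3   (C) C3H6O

mol C = 6.36 g CO₂ ÷ 44.009 g/mol = 0.1445 mol
mol H = 2 × 2.61 g H₂O ÷ 18.015 g/mol = 0.2898 mol
mass O = 2.80 − (1.736 + 0.2921) = 0.7721 g → mol O = 0.7721 ÷ 15.999 = 0.04826 mol
Divide by the smallest (0.04826 mol): C 2.994, H 6.004, O 1.000

(C) C3H6O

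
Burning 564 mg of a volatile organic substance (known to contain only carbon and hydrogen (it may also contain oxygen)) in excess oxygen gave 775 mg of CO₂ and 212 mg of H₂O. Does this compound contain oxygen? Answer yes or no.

mol C = 0.775 g CO₂ ÷ 44.009 g/mol = 0.01761 mol
mol H = 2 × 0.212 g H₂O ÷ 18.015 g/mol = 0.02354 mol
C and H account for only 0.2352 g of the 0.564 g sample; the remaining 0.3288 g must be oxygen.

yes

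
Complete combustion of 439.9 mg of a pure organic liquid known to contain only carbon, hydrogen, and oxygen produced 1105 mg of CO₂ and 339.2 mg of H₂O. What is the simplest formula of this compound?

C4H6O

mol C = 1.105 g CO₂ ÷ 44.009 g/mol = 0.025109 mol
mol H = 2 × 0.3392 g H₂O ÷ 18.015 g/mol = 0.037658 mol
mass O = 0.4399 − (0.30158 + 0.037959) = 0.10036 g → mol O = 0.10036 ÷ 15.999 = 0.0062731 mol
Divide by the smallest (0.0062731 mol): C 4.003, H 6.003, O 1.000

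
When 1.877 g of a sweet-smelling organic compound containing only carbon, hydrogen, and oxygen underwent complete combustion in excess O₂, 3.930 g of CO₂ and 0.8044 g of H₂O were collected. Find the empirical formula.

C2H2O

mol C = 3.930 g CO₂ ÷ 44.009 g/mol = 0.089300 mol
mol H = 2 × 0.8044 g H₂O ÷ 18.015 g/mol = 0.089303 mol
mass O = 1.877 − (1.0726 + 0.090018) = 0.71440 g → mol O = 0.71440 ÷ 15.999 = 0.044653 mol
Divide by the smallest (0.044653 mol): C 2.000, H 2.000, O 1.000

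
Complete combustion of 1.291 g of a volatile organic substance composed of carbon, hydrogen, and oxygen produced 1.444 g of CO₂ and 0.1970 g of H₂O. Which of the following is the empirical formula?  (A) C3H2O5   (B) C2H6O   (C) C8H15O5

mol C = 1.444 g CO₂ ÷ 44.009 g/mol = 0.032811 mol
mol H = 2 × 0.1970 g H₂O ÷ 18.015 g/mol = 0.021871 mol
mass O = 1.291 − (0.39410 + 0.022046) = 0.87486 g → mol O = 0.87486 ÷ 15.999 = 0.054682 mol
Divide by the smallest (0.021871 mol): C 1.500, H 1.000, O 2.500
Multiplying each by 2 gives whole numbers: C 3.00, H 2.00, O 5.00

(A) C3H2O5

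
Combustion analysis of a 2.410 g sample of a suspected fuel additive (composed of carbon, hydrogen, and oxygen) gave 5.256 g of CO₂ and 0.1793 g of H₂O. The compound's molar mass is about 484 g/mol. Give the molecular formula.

C24H4O12

mol C = 5.256 g CO₂ ÷ 44.009 g/mol = 0.11943 mol
mol H = 2 × 0.1793 g H₂O ÷ 18.015 g/mol = 0.019906 mol
mass O = 2.410 − (1.4345 + 0.020065) = 0.95546 g → mol O = 0.95546 ÷ 15.999 = 0.059720 mol
Divide by the smallest (0.019906 mol): C 6.000, H 1.000, O 3.000
Empirical formula: C6HO3
Empirical-formula mass = 121.07 g/mol; 484 ÷ 121.07 ≈ 4, so the molecular formula is C24H4O12.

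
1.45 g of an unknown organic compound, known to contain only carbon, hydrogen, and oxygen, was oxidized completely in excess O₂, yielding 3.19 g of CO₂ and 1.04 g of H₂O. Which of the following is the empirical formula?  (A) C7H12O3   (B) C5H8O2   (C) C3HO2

mol C = 3.19 g CO₂ ÷ 44.009 g/mol = 0.07249 mol
mol H = 2 × 1.04 g H₂O ÷ 18.015 g/mol = 0.1155 mol
mass O = 1.45 − (0.8706 + 0.1164) = 0.4630 g → mol O = 0.4630 ÷ 15.999 = 0.02894 mol
Divide by the smallest (0.02894 mol): C 2.505, H 3.990, O 1.000
Multiplying each by 2 gives whole numbers: C 5.01, H 7.98, O 2.00

(B) C5H8O2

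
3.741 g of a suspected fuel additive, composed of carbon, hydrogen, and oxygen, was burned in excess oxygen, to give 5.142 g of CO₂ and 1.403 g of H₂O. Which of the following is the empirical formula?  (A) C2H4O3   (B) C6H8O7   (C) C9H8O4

(B) C6H8O7

mol C = 5.142 g CO₂ ÷ 44.009 g/mol = 0.11684 mol
mol H = 2 × 1.403 g H₂O ÷ 18.015 g/mol = 0.15576 mol
mass O = 3.741 − (1.4034 + 0.15701) = 2.1806 g → mol O = 2.1806 ÷ 15.999 = 0.13630 mol
Divide by the smallest (0.11684 mol): C 1.000, H 1.333, O 1.167
Multiplying each by 6 gives whole numbers: C 6.00, H 8.00, O 7.00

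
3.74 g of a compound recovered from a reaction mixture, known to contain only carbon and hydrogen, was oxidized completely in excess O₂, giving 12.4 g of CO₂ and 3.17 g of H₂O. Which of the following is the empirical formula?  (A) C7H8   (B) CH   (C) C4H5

(C) C4H5

mol C = 12.4 g CO₂ ÷ 44.009 g/mol = 0.2818 mol
mol H = 2 × 3.17 g H₂O ÷ 18.015 g/mol = 0.3519 mol
Divide by the smallest (0.2818 mol): C 1.000, H 1.249
Multiplying each by 4 gives whole numbers: C 4.00, H 5.00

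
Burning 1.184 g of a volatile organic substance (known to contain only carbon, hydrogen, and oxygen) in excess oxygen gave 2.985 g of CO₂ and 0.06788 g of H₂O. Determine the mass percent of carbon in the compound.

mol C = 2.985 g CO₂ ÷ 44.009 g/mol = 0.067827 mol
mol H = 2 × 0.06788 g H₂O ÷ 18.015 g/mol = 0.0075359 mol
mass O = 1.184 − (0.81467 + 0.0075962) = 0.36173 g → mol O = 0.36173 ÷ 15.999 = 0.022610 mol
mass % C = 0.81467 g ÷ 1.184 g × 100%

68.81%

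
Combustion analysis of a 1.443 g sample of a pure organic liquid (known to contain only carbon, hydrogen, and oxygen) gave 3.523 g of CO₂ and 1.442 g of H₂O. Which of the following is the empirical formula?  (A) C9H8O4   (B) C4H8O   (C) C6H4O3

mol C = 3.523 g CO₂ ÷ 44.009 g/mol = 0.080052 mol
mol H = 2 × 1.442 g H₂O ÷ 18.015 g/mol = 0.16009 mol
mass O = 1.443 − (0.96150 + 0.16137) = 0.32013 g → mol O = 0.32013 ÷ 15.999 = 0.020009 mol
Divide by the smallest (0.020009 mol): C 4.001, H 8.001, O 1.000

(B) C4H8O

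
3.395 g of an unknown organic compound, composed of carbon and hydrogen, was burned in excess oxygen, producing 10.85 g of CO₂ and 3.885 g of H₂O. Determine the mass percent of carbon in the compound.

mol C = 10.85 g CO₂ ÷ 44.009 g/mol = 0.24654 mol
mol H = 2 × 3.885 g H₂O ÷ 18.015 g/mol = 0.43131 mol
mass % C = 2.9612 g ÷ 3.395 g × 100%

87.22%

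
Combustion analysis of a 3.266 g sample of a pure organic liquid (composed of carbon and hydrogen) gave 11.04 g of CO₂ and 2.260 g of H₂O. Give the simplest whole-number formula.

CH

mol C = 11.04 g CO₂ ÷ 44.009 g/mol = 0.25086 mol
mol H = 2 × 2.260 g H₂O ÷ 18.015 g/mol = 0.25090 mol
Divide by the smallest (0.25086 mol): C 1.000, H 1.000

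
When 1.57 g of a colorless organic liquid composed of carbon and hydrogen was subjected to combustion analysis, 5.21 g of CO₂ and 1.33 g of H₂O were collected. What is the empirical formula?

mol C = 5.21 g CO₂ ÷ 44.009 g/mol = 0.1184 mol
mol H = 2 × 1.33 g H₂O ÷ 18.015 g/mol = 0.1477 mol
Divide by the smallest (0.1184 mol): C 1.000, H 1.247
Multiplying each by 4 gives whole numbers: C 4.00, H 4.99

C4H5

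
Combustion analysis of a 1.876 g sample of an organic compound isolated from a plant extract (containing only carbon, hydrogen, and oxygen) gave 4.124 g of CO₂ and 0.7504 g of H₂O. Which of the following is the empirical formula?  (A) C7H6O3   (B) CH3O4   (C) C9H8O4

mol C = 4.124 g CO₂ ÷ 44.009 g/mol = 0.093708 mol
mol H = 2 × 0.7504 g H₂O ÷ 18.015 g/mol = 0.083308 mol
mass O = 1.876 − (1.1255 + 0.083975) = 0.66650 g → mol O = 0.66650 ÷ 15.999 = 0.041659 mol
Divide by the smallest (0.041659 mol): C 2.249, H 2.000, O 1.000
Multiplying each by 4 gives whole numbers: C 9.00, H 8.00, O 4.00

(C) C9H8O4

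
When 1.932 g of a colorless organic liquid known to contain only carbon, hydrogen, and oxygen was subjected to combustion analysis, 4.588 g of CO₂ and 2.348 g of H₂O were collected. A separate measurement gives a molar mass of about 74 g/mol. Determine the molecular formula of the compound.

mol C = 4.588 g CO₂ ÷ 44.009 g/mol = 0.10425 mol
mol H = 2 × 2.348 g H₂O ÷ 18.015 g/mol = 0.26067 mol
mass O = 1.932 − (1.2522 + 0.26276) = 0.41708 g → mol O = 0.41708 ÷ 15.999 = 0.026069 mol
Divide by the smallest (0.026069 mol): C 3.999, H 9.999, O 1.000
Empirical formula: C4H10O
Empirical-formula mass = 74.12 g/mol; 74 ÷ 74.12 ≈ 1, so the molecular formula is C4H10O.

C4H10O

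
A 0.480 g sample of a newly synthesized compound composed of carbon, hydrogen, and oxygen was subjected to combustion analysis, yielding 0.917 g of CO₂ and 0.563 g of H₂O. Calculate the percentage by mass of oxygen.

34.7%

mol C = 0.917 g CO₂ ÷ 44.009 g/mol = 0.02084 mol
mol H = 2 × 0.563 g H₂O ÷ 18.015 g/mol = 0.06250 mol
mass O = 0.480 − (0.2503 + 0.06300) = 0.1667 g → mol O = 0.1667 ÷ 15.999 = 0.01042 mol
mass % O = 0.1667 g ÷ 0.480 g × 100%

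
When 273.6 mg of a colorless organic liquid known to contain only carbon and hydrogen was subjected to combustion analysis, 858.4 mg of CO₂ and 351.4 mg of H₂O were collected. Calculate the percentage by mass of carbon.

85.63%

mol C = 0.8584 g CO₂ ÷ 44.009 g/mol = 0.019505 mol
mol H = 2 × 0.3514 g H₂O ÷ 18.015 g/mol = 0.039012 mol
mass % C = 0.23428 g ÷ 0.2736 g × 100%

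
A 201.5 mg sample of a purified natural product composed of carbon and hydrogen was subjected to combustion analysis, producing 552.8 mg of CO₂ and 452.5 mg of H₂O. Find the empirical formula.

CH4

mol C = 0.5528 g CO₂ ÷ 44.009 g/mol = 0.012561 mol
mol H = 2 × 0.4525 g H₂O ÷ 18.015 g/mol = 0.050236 mol
Divide by the smallest (0.012561 mol): C 1.000, H 3.999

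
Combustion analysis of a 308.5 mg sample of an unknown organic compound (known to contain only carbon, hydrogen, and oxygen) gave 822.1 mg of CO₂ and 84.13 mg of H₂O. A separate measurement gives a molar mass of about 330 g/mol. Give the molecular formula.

mol C = 0.8221 g CO₂ ÷ 44.009 g/mol = 0.018680 mol
mol H = 2 × 0.08413 g H₂O ÷ 18.015 g/mol = 0.0093400 mol
mass O = 0.3085 − (0.22437 + 0.0094147) = 0.074717 g → mol O = 0.074717 ÷ 15.999 = 0.0046701 mol
Divide by the smallest (0.0046701 mol): C 4.000, H 2.000, O 1.000
Empirical formula: C4H2O
Empirical-formula mass = 66.06 g/mol; 330 ÷ 66.06 ≈ 5, so the molecular formula is C20H10O5.

C20H10O5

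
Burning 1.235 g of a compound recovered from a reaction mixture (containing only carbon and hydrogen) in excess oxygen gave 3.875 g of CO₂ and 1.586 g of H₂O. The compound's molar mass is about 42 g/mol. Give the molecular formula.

C3H6

mol C = 3.875 g CO₂ ÷ 44.009 g/mol = 0.088050 mol
mol H = 2 × 1.586 g H₂O ÷ 18.015 g/mol = 0.17608 mol
Divide by the smallest (0.088050 mol): C 1.000, H 2.000
Empirical formula: CH2
Empirical-formula mass = 14.03 g/mol; 42 ÷ 14.03 ≈ 3, so the molecular formula is C3H6.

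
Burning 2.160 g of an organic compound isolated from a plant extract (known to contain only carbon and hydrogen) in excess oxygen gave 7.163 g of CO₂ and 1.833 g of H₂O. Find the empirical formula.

mol C = 7.163 g CO₂ ÷ 44.009 g/mol = 0.16276 mol
mol H = 2 × 1.833 g H₂O ÷ 18.015 g/mol = 0.20350 mol
Divide by the smallest (0.16276 mol): C 1.000, H 1.250
Multiplying each by 4 gives whole numbers: C 4.00, H 5.00

C4H5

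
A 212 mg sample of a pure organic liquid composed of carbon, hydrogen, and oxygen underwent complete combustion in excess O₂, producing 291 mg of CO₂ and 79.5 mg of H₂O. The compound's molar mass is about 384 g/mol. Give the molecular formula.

C12H16O14

mol C = 0.291 g CO₂ ÷ 44.009 g/mol = 0.006612 mol
mol H = 2 × 0.0795 g H₂O ÷ 18.015 g/mol = 0.008826 mol
mass O = 0.212 − (0.07942 + 0.008897) = 0.1237 g → mol O = 0.1237 ÷ 15.999 = 0.007731 mol
Divide by the smallest (0.006612 mol): C 1.000, H 1.335, O 1.169
Multiplying each by 6 gives whole numbers: C 6.00, H 8.01, O 7.01
Empirical formula: C6H8O7
Empirical-formula mass = 192.12 g/mol; 384 ÷ 192.12 ≈ 2, so the molecular formula is C12H16O14.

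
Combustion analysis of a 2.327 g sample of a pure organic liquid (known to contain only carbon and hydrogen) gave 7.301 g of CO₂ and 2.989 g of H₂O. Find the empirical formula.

CH2

mol C = 7.301 g CO₂ ÷ 44.009 g/mol = 0.16590 mol
mol H = 2 × 2.989 g H₂O ÷ 18.015 g/mol = 0.33183 mol
Divide by the smallest (0.16590 mol): C 1.000, H 2.000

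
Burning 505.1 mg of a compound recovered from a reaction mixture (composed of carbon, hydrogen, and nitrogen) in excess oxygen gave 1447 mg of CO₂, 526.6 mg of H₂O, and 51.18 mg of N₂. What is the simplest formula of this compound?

mol C = 1.447 g CO₂ ÷ 44.009 g/mol = 0.032880 mol
mol H = 2 × 0.5266 g H₂O ÷ 18.015 g/mol = 0.058462 mol
mol N = 2 × 0.05118 g N₂ ÷ 28.014 g/mol = 0.0036539 mol
Divide by the smallest (0.0036539 mol): C 8.999, H 16.000, N 1.000

C9H16N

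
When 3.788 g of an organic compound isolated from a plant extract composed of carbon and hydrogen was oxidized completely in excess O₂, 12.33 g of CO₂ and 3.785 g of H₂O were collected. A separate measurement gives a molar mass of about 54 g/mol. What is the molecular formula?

mol C = 12.33 g CO₂ ÷ 44.009 g/mol = 0.28017 mol
mol H = 2 × 3.785 g H₂O ÷ 18.015 g/mol = 0.42021 mol
Divide by the smallest (0.28017 mol): C 1.000, H 1.500
Multiplying each by 2 gives whole numbers: C 2.00, H 3.00
Empirical formula: C2H3
Empirical-formula mass = 27.05 g/mol; 54 ÷ 27.05 ≈ 2, so the molecular formula is C4H6.

C4H6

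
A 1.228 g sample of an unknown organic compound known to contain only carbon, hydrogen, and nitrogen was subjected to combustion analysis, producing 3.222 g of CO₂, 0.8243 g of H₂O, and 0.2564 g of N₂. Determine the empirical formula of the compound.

C4H5N

mol C = 3.222 g CO₂ ÷ 44.009 g/mol = 0.073212 mol
mol H = 2 × 0.8243 g H₂O ÷ 18.015 g/mol = 0.091513 mol
mol N = 2 × 0.2564 g N₂ ÷ 28.014 g/mol = 0.018305 mol
Divide by the smallest (0.018305 mol): C 4.000, H 4.999, N 1.000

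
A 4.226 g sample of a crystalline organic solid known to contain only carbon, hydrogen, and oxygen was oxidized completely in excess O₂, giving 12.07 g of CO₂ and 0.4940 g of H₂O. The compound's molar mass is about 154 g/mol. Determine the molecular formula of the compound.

C10H2O2

mol C = 12.07 g CO₂ ÷ 44.009 g/mol = 0.27426 mol
mol H = 2 × 0.4940 g H₂O ÷ 18.015 g/mol = 0.054843 mol
mass O = 4.226 − (3.2942 + 0.055282) = 0.87656 g → mol O = 0.87656 ÷ 15.999 = 0.054788 mol
Divide by the smallest (0.054788 mol): C 5.006, H 1.001, O 1.000
Empirical formula: C5HO
Empirical-formula mass = 77.06 g/mol; 154 ÷ 77.06 ≈ 2, so the molecular formula is C10H2O2.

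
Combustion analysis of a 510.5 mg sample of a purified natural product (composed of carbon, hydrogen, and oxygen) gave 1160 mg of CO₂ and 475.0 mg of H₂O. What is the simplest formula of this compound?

mol C = 1.160 g CO₂ ÷ 44.009 g/mol = 0.026358 mol
mol H = 2 × 0.4750 g H₂O ÷ 18.015 g/mol = 0.052734 mol
mass O = 0.5105 − (0.31659 + 0.053156) = 0.14076 g → mol O = 0.14076 ÷ 15.999 = 0.0087978 mol
Divide by the smallest (0.0087978 mol): C 2.996, H 5.994, O 1.000

C3H6O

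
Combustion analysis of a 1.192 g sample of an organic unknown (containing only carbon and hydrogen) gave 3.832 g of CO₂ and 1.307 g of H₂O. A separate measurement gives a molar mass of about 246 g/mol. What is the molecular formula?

C18H30

mol C = 3.832 g CO₂ ÷ 44.009 g/mol = 0.087073 mol
mol H = 2 × 1.307 g H₂O ÷ 18.015 g/mol = 0.14510 mol
Divide by the smallest (0.087073 mol): C 1.000, H 1.666
Multiplying each by 3 gives whole numbers: C 3.00, H 5.00
Empirical formula: C3H5
Empirical-formula mass = 41.07 g/mol; 246 ÷ 41.07 ≈ 6, so the molecular formula is C18H30.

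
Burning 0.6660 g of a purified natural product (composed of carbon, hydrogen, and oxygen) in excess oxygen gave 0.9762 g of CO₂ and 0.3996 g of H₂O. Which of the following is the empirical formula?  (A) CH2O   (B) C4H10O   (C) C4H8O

mol C = 0.9762 g CO₂ ÷ 44.009 g/mol = 0.022182 mol
mol H = 2 × 0.3996 g H₂O ÷ 18.015 g/mol = 0.044363 mol
mass O = 0.6660 − (0.26643 + 0.044718) = 0.35486 g → mol O = 0.35486 ÷ 15.999 = 0.022180 mol
Divide by the smallest (0.022180 mol): C 1.000, H 2.000, O 1.000

(A) CH2O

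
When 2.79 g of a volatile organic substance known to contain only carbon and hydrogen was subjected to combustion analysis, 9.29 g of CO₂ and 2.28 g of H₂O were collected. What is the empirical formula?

mol C = 9.29 g CO₂ ÷ 44.009 g/mol = 0.2111 mol
mol H = 2 × 2.28 g H₂O ÷ 18.015 g/mol = 0.2531 mol
Divide by the smallest (0.2111 mol): C 1.000, H 1.199
Multiplying each by 5 gives whole numbers: C 5.00, H 6.00

C5H6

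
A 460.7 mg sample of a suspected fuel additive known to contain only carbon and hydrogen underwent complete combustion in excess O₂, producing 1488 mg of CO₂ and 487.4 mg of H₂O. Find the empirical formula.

C5H8

mol C = 1.488 g CO₂ ÷ 44.009 g/mol = 0.033811 mol
mol H = 2 × 0.4874 g H₂O ÷ 18.015 g/mol = 0.054110 mol
Divide by the smallest (0.033811 mol): C 1.000, H 1.600
Multiplying each by 5 gives whole numbers: C 5.00, H 8.00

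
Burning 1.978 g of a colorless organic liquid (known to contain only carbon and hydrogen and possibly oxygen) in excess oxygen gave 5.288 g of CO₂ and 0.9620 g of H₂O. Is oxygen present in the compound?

mol C = 5.288 g CO₂ ÷ 44.009 g/mol = 0.12016 mol
mol H = 2 × 0.9620 g H₂O ÷ 18.015 g/mol = 0.10680 mol
C and H account for only 1.5509 g of the 1.978 g sample; the remaining 0.42714 g must be oxygen.

yes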